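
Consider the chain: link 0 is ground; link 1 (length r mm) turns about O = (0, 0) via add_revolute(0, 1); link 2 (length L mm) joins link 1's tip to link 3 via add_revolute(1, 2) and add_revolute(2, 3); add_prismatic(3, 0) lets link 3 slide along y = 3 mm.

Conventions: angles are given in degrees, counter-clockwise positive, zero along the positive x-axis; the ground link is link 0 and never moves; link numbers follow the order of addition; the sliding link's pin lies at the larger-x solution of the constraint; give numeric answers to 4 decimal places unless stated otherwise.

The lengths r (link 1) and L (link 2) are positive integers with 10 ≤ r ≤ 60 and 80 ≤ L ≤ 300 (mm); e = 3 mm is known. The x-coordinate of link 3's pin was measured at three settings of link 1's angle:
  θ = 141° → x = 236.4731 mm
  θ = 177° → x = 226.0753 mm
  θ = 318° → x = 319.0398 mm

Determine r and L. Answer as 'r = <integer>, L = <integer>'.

constraint per measurement: (x − r cos θ)² + (r sin θ − e)² = L²
subtracting the θ₁ and θ₂ equations cancels the r² and L² terms:
r = (x₁² − x₂²) / (2[(x₁cos θ₁ + e sin θ₁) − (x₂cos θ₂ + e sin θ₂)]) = 55.0004 → r = 55
L² = (x₁ − r cos θ₁)² + (r sin θ₁ − e)² = 78961.0039 → L = 281.0000 → L = 281
check at θ₃=318°: x = 319.0398 (printed 319.0398) ✓

r = 55, L = 281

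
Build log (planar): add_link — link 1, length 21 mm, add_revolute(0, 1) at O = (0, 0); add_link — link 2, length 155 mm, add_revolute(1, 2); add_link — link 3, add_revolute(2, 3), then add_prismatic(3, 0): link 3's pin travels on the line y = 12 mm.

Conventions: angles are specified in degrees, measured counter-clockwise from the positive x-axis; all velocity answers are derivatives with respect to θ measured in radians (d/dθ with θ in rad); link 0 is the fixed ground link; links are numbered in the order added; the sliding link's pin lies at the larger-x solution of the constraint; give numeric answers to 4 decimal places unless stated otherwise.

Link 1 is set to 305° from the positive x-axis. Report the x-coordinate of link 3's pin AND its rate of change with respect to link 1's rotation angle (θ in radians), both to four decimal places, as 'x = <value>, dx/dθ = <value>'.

geometry: r = 21 mm, L = 155 mm, e = 12 mm
crank pin P = (r cos θ, r sin θ) = (12.045105, -17.202193)
h = r sin θ − e = -17.202193 − 12 = -29.202193
x = r cos θ + √(L² − h²) = 12.045105 + 152.224282 = 164.269387
dx/dθ = −r sin θ − h·r cos θ/√(L² − h²) (θ in radians; h = -29.202193) = 19.512885

x = 164.2694, dx/dθ = 19.5129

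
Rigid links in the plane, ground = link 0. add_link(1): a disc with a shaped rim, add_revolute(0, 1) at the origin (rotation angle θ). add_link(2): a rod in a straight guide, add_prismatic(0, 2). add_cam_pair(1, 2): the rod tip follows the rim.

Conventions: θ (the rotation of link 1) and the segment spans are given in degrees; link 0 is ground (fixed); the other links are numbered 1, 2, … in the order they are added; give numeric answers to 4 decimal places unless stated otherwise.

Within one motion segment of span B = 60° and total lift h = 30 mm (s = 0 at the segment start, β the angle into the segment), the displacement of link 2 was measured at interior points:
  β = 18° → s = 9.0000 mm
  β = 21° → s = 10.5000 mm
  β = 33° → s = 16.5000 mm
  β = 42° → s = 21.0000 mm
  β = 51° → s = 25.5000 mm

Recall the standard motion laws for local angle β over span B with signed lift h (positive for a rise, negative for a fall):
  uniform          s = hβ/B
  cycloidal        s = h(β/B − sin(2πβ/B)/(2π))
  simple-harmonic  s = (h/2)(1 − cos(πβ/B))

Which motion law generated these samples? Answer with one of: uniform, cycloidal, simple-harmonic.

candidates at β/B = r: uniform s = h·r (linear in β); cycloidal s = h·(r − sin(2πr)/(2π)); simple-harmonic s = (h/2)(1 − cos(πr))
β=18°: printed 9.0000 | uniform 9.0000, cycloidal 4.4590, simple-harmonic 6.1832
β=21°: printed 10.5000 | uniform 10.5000, cycloidal 6.6372, simple-harmonic 8.1901
β=33°: printed 16.5000 | uniform 16.5000, cycloidal 17.9754, simple-harmonic 17.3465
β=42°: printed 21.0000 | uniform 21.0000, cycloidal 25.5410, simple-harmonic 23.8168
β=51°: printed 25.5000 | uniform 25.5000, cycloidal 29.3628, simple-harmonic 28.3651
only one law matches every sample → uniform

uniform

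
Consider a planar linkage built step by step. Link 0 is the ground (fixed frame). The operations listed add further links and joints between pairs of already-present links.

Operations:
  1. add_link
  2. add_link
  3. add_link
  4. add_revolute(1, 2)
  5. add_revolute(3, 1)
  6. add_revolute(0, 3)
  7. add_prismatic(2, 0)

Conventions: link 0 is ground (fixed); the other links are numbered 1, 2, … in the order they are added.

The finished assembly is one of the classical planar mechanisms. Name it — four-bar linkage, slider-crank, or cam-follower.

links: 4 (incl. ground); joints: 3 revolute, 1 prismatic, 0 higher (cam) pair, forming one closed loop
4 links, 3 revolutes + 1 prismatic in one loop → slider-crank

slider-crank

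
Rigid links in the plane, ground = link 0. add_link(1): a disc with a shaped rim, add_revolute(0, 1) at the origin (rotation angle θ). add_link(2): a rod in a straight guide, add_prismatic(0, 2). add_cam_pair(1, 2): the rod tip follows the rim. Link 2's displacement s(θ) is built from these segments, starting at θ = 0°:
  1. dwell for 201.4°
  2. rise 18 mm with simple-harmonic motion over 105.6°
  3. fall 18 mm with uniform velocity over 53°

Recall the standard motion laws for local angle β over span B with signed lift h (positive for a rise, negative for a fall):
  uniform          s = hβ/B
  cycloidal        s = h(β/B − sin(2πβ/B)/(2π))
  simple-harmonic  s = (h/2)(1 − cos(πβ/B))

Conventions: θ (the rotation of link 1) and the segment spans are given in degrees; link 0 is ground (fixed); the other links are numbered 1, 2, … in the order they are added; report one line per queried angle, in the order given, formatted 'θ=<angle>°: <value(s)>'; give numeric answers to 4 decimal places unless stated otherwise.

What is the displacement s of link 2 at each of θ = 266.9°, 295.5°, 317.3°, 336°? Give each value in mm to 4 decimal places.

segment 1 (0° to 201.4°, dwell): s unchanged at 0.0000
θ = 266.9° falls in segment 2 (201.4° to 307°, simple-harmonic, h = 18): β = 266.9 − 201.4 = 65.5°, B = 105.6°; Δs = 18/2·(1 − cos(π·0.6203)) = 12.3201; s = 0.0000 + 12.3201 = 12.3201
θ = 295.5° falls in segment 2 (201.4° to 307°, simple-harmonic, h = 18): β = 295.5 − 201.4 = 94.1°, B = 105.6°; Δs = 18/2·(1 − cos(π·0.8911)) = 17.4784; s = 0.0000 + 17.4784 = 17.4784
segment 2 (201.4° to 307°, simple-harmonic, h = 18) is passed completely: s = 0.0000 + (18) = 18.0000
θ = 317.3° falls in segment 3 (307° to 360°, uniform, h = -18): β = 317.3 − 307 = 10.3°, B = 53°; Δs = -18·10.3/53 = -3.4981; s = 18.0000 − 3.4981 = 14.5019
θ = 336° falls in segment 3 (307° to 360°, uniform, h = -18): β = 336 − 307 = 29°, B = 53°; Δs = -18·29/53 = -9.8491; s = 18.0000 − 9.8491 = 8.1509

θ=266.9°: 12.3201
θ=295.5°: 17.4784
θ=317.3°: 14.5019
θ=336°: 8.1509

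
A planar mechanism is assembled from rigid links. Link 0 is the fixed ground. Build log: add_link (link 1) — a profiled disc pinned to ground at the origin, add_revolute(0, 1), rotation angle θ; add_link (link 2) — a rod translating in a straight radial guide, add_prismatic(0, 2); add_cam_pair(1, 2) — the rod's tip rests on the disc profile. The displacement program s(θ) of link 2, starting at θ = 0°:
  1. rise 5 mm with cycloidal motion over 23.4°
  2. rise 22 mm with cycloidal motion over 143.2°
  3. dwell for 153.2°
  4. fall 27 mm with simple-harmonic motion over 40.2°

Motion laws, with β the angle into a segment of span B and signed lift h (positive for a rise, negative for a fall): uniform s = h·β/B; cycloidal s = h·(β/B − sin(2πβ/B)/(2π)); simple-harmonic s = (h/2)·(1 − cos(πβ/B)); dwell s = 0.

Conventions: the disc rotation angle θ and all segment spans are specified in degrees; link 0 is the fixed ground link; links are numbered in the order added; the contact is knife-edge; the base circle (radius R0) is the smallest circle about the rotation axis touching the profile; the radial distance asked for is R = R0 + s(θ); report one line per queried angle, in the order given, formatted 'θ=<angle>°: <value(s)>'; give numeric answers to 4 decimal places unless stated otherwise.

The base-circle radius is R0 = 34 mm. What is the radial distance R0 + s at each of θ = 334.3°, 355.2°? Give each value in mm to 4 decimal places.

seg 1 [0°–23.4°] cycloidal, h=5: full span → s += 5 → s = 5.0000
seg 2 [23.4°–166.6°] cycloidal, h=22: full span → s += 22 → s = 27.0000
seg 3 [166.6°–319.8°] dwell: s stays 27.0000
seg 4 [319.8°–360°] simple-harmonic, h=-27: θ=334.3° here. β=14.5, B=40.2. -27/2·(1 − cos(π·0.3607)) = -7.7787 → s = 19.2213
seg 4 [319.8°–360°] simple-harmonic, h=-27: θ=355.2° here. β=35.4, B=40.2. -27/2·(1 − cos(π·0.8806)) = -26.0613 → s = 0.9387
θ=334.3°: R = R0 + s = 34 + 19.2213 = 53.2213
θ=355.2°: R = R0 + s = 34 + 0.9387 = 34.9387

θ=334.3°: 53.2213
θ=355.2°: 34.9387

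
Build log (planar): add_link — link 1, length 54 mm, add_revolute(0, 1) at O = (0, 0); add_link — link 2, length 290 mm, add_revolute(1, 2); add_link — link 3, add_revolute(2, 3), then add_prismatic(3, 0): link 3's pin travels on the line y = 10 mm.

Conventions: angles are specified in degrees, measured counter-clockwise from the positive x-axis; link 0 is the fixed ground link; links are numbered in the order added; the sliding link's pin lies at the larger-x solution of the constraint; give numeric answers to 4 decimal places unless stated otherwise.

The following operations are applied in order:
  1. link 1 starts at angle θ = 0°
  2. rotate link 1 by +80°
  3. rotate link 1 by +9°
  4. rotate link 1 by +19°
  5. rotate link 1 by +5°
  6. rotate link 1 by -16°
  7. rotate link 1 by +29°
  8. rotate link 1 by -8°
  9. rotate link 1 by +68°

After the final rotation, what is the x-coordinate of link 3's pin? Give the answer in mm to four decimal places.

geometry: r = 54 mm, L = 290 mm, e = 10 mm; θ starts at 0°
rotate link 1 by +80°: θ ← 0° +80° = 80°
rotate link 1 by +9°: θ ← 80° +9° = 89°
rotate link 1 by +19°: θ ← 89° +19° = 108°
rotate link 1 by +5°: θ ← 108° +5° = 113°
rotate link 1 by -16°: θ ← 113° -16° = 97°
rotate link 1 by +29°: θ ← 97° +29° = 126°
rotate link 1 by -8°: θ ← 126° -8° = 118°
rotate link 1 by +68°: θ ← 118° +68° = 186°
crank pin P = (r cos θ, r sin θ) = (-53.704182, -5.644537)
h = r sin θ − e = -5.644537 − 10 = -15.644537
x = r cos θ + √(L² − h²) = -53.704182 + 289.577707 = 235.873525

235.8735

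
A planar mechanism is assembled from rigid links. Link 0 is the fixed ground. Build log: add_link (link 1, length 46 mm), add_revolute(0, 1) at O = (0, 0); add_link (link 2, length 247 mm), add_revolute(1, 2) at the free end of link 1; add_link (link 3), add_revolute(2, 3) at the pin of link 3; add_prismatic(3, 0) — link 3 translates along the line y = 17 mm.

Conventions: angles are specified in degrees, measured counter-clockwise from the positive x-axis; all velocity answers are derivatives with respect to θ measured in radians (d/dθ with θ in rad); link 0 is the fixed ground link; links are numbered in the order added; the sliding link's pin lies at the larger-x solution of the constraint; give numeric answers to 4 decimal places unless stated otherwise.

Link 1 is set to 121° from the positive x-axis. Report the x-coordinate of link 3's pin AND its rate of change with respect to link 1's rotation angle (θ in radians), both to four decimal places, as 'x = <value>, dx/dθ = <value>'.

geometry: r = 46 mm, L = 247 mm, e = 17 mm
crank pin P = (r cos θ, r sin θ) = (-23.691751, 39.429696)
h = r sin θ − e = 39.429696 − 17 = 22.429696
x = r cos θ + √(L² − h²) = -23.691751 + 245.979488 = 222.287737
dx/dθ = −r sin θ − h·r cos θ/√(L² − h²) (θ in radians; h = 22.429696) = -37.269358

x = 222.2877, dx/dθ = -37.2694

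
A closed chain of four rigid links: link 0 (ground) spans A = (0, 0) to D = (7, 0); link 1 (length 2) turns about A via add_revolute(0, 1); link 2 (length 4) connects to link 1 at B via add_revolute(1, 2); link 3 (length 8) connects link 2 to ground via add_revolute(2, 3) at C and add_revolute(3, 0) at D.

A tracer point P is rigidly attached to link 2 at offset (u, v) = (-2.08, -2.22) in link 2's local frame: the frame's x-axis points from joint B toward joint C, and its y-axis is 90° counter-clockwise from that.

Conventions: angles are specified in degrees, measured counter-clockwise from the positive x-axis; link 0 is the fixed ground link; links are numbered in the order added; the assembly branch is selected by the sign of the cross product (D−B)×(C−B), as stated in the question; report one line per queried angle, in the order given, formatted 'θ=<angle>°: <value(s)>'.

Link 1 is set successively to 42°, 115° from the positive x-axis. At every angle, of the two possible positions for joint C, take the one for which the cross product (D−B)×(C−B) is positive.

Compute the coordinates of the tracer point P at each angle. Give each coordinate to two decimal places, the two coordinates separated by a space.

A=(0,0), D=(7.00,0)
θ=42°: B = A + 2.00·(cos42°, sin42°) = (1.4863, 1.3383)
θ=42°: |BD| = 5.6738
θ=42°: circle(B,4.00) ∩ circle(D,8.00): a=-1.3931, h=3.7496
θ=42°:   candidates: C₊=(1.0169,5.3106) cross=21.274; C₋=(-0.7519,-1.9769) cross=-21.274
θ=42°:   branch + wants cross > 0 → take C=(1.0169,5.3106) (cross=21.274)
θ=42°: ex = (C−B)/|BC| = (-0.1173,0.9931); ey = (-0.9931,-0.1173)
θ=42°: P = B + -2.08·ex + -2.22·ey = (3.9350,-0.4669)
θ=115°: B = A + 2.00·(cos115°, sin115°) = (-0.8452, 1.8126)
θ=115°: |BD| = 8.0519
θ=115°: circle(B,4.00) ∩ circle(D,8.00): a=1.0453, h=3.8610
θ=115°:   candidates: C₊=(1.0424,5.3392) cross=31.088; C₋=(-0.6959,-2.1846) cross=-31.088
θ=115°:   branch + wants cross > 0 → take C=(1.0424,5.3392) (cross=31.088)
θ=115°: ex = (C−B)/|BC| = (0.4719,0.8816); ey = (-0.8816,0.4719)
θ=115°: P = B + -2.08·ex + -2.22·ey = (0.1304,-1.0689)

θ=42°: 3.94 -0.47
θ=115°: 0.13 -1.07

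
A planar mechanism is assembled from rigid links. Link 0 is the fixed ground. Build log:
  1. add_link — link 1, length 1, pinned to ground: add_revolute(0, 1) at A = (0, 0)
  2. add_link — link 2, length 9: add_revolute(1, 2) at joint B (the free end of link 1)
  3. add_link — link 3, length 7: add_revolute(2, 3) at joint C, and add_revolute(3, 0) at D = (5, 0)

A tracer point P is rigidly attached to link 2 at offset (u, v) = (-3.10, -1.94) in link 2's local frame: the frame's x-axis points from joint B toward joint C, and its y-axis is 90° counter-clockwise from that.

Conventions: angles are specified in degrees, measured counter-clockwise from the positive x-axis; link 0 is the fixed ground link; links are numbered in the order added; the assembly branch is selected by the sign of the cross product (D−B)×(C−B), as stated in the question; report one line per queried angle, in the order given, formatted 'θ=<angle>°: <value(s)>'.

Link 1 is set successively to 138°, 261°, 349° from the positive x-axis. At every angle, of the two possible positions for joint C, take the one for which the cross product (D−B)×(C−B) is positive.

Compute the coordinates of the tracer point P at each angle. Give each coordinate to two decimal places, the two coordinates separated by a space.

A=(0,0), D=(5.00,0)
θ=138°: B = A + 1.00·(cos138°, sin138°) = (-0.7431, 0.6691)
θ=138°: |BD| = 5.7820
θ=138°: circle(B,9.00) ∩ circle(D,7.00): a=5.6582, h=6.9989
θ=138°:   candidates: C₊=(5.6870,6.9662) cross=40.468; C₋=(4.0671,-6.9376) cross=-40.468
θ=138°:   branch + wants cross > 0 → take C=(5.6870,6.9662) (cross=40.468)
θ=138°: ex = (C−B)/|BC| = (0.7145,0.6997); ey = (-0.6997,0.7145)
θ=138°: P = B + -3.10·ex + -1.94·ey = (-1.6006,-2.8859)
θ=261°: B = A + 1.00·(cos261°, sin261°) = (-0.1564, -0.9877)
θ=261°: |BD| = 5.2502
θ=261°: circle(B,9.00) ∩ circle(D,7.00): a=5.6726, h=6.9872
θ=261°:   candidates: C₊=(4.1004,6.9420) cross=36.684; C₋=(6.7294,-6.7830) cross=-36.684
θ=261°:   branch + wants cross > 0 → take C=(4.1004,6.9420) (cross=36.684)
θ=261°: ex = (C−B)/|BC| = (0.4730,0.8811); ey = (-0.8811,0.4730)
θ=261°: P = B + -3.10·ex + -1.94·ey = (0.0866,-4.6366)
θ=349°: B = A + 1.00·(cos349°, sin349°) = (0.9816, -0.1908)
θ=349°: |BD| = 4.0229
θ=349°: circle(B,9.00) ∩ circle(D,7.00): a=5.9887, h=6.7183
θ=349°:   candidates: C₊=(6.6449,6.8040) cross=27.027; C₋=(7.2822,-6.6175) cross=-27.027
θ=349°:   branch + wants cross > 0 → take C=(6.6449,6.8040) (cross=27.027)
θ=349°: ex = (C−B)/|BC| = (0.6293,0.7772); ey = (-0.7772,0.6293)
θ=349°: P = B + -3.10·ex + -1.94·ey = (0.5387,-3.8209)

θ=138°: -1.60 -2.89
θ=261°: 0.09 -4.64
θ=349°: 0.54 -3.82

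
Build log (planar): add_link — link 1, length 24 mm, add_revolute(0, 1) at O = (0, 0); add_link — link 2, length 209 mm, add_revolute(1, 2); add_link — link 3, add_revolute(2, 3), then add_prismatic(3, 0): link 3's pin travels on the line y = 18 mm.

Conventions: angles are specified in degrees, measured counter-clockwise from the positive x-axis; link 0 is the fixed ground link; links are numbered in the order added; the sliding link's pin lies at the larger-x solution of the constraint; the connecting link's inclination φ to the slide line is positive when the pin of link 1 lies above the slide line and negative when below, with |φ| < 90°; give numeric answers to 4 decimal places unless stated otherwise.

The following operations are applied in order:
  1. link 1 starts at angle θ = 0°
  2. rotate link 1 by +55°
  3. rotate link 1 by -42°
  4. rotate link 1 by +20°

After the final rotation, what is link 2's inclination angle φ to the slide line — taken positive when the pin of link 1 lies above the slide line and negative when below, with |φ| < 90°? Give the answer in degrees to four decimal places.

geometry: r = 24 mm, L = 209 mm, e = 18 mm; θ starts at 0°
rotate link 1 by +55°: θ ← 0° +55° = 55°
rotate link 1 by -42°: θ ← 55° -42° = 13°
rotate link 1 by +20°: θ ← 13° +20° = 33°
h = r sin θ − e = 13.071337 − 18 = -4.928663
sin φ = h / L = -4.928663 / 209 = -0.02358212
φ = arcsin(-0.02358212) = -1.351281°

-1.3513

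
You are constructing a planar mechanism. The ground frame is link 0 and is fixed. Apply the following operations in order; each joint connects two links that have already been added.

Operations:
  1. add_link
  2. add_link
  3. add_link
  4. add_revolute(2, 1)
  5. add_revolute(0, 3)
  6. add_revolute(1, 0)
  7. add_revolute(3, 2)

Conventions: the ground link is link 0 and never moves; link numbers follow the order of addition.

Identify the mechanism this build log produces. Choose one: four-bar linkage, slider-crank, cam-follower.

links: 4 (incl. ground); joints: 4 revolute, 0 prismatic, 0 higher (cam) pair, forming one closed loop
4 links in a single 4R loop → four-bar linkage

four-bar linkage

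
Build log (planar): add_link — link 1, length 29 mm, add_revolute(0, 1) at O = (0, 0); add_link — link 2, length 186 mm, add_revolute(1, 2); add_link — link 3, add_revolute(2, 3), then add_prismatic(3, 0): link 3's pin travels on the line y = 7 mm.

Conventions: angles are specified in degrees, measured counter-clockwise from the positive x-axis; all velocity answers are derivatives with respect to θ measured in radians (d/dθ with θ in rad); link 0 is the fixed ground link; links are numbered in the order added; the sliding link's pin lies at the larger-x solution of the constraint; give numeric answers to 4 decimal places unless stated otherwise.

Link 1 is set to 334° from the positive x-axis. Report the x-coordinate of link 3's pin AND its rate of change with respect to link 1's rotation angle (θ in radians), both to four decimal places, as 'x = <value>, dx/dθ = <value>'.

geometry: r = 29 mm, L = 186 mm, e = 7 mm
crank pin P = (r cos θ, r sin θ) = (26.065027, -12.712763)
h = r sin θ − e = -12.712763 − 7 = -19.712763
x = r cos θ + √(L² − h²) = 26.065027 + 184.952445 = 211.017472
dx/dθ = −r sin θ − h·r cos θ/√(L² − h²) (θ in radians; h = -19.712763) = 15.490849

x = 211.0175, dx/dθ = 15.4908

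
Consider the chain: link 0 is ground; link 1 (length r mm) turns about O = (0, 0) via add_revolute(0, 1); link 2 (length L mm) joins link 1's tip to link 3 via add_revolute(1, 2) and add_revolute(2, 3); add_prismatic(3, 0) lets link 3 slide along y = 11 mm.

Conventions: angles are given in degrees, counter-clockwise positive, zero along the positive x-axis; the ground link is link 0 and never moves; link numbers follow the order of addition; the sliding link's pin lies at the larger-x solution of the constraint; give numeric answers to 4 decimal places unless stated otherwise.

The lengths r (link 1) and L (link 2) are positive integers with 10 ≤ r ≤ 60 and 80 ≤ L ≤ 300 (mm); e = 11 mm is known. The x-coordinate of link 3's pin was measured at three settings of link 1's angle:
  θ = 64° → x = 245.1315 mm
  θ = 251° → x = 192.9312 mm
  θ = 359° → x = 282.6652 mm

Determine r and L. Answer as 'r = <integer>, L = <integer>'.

constraint per measurement: (x − r cos θ)² + (r sin θ − e)² = L²
subtracting the θ₁ and θ₂ equations cancels the r² and L² terms:
r = (x₁² − x₂²) / (2[(x₁cos θ₁ + e sin θ₁) − (x₂cos θ₂ + e sin θ₂)]) = 60.0000 → r = 60
L² = (x₁ − r cos θ₁)² + (r sin θ₁ − e)² = 49729.0149 → L = 223.0000 → L = 223
check at θ₃=359°: x = 282.6652 (printed 282.6652) ✓

r = 60, L = 223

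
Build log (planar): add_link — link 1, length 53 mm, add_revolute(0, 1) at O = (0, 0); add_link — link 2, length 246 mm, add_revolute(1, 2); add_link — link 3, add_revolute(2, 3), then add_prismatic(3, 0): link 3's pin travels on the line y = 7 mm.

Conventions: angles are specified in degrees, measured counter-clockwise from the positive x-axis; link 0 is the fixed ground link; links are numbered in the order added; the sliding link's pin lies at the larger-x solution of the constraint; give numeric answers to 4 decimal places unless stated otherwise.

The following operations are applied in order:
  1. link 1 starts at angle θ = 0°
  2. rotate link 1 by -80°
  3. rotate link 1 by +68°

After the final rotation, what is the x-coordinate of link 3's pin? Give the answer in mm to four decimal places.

geometry: r = 53 mm, L = 246 mm, e = 7 mm; θ starts at 0°
rotate link 1 by -80°: θ ← 0° -80° = -80°
rotate link 1 by +68°: θ ← -80° +68° = -12°
crank pin P = (r cos θ, r sin θ) = (51.841823, -11.019320)
h = r sin θ − e = -11.019320 − 7 = -18.019320
x = r cos θ + √(L² − h²) = 51.841823 + 245.339161 = 297.180984

297.1810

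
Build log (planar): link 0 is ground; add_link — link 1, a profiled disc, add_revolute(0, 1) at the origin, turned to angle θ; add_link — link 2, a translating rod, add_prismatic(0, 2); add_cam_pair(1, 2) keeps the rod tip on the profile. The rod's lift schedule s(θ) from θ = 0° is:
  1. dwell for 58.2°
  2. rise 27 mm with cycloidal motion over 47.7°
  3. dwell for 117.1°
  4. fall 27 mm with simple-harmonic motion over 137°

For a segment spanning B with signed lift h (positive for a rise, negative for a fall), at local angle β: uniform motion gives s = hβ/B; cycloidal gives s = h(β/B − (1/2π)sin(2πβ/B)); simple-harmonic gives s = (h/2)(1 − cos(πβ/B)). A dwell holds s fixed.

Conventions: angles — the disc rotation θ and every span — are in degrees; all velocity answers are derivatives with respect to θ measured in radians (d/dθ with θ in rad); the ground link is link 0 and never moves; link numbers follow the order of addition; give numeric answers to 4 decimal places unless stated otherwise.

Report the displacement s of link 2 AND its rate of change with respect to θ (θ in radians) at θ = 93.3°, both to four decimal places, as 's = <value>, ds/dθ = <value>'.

seg 1 [0°–58.2°] dwell: s stays 0.0000
seg 2 [58.2°–105.9°] cycloidal, h=27: θ=93.3° here. β=35.1, B=47.7. 27·(0.7358 − sin(2π·0.7358)/(2π)) = 24.1481 → s = 24.1481
velocity in seg [58.2°–105.9°] (cycloidal), θ in radians: β = 35.1° = 0.6126 rad, B = 47.7° = 0.8325 rad; ds/dθ = (h/B)(1 − cos(2πβ/B)) = (27/0.8325)(1 − cos(2π·0.7358)) = 35.311364 mm/rad

s = 24.1481, ds/dθ = 35.3114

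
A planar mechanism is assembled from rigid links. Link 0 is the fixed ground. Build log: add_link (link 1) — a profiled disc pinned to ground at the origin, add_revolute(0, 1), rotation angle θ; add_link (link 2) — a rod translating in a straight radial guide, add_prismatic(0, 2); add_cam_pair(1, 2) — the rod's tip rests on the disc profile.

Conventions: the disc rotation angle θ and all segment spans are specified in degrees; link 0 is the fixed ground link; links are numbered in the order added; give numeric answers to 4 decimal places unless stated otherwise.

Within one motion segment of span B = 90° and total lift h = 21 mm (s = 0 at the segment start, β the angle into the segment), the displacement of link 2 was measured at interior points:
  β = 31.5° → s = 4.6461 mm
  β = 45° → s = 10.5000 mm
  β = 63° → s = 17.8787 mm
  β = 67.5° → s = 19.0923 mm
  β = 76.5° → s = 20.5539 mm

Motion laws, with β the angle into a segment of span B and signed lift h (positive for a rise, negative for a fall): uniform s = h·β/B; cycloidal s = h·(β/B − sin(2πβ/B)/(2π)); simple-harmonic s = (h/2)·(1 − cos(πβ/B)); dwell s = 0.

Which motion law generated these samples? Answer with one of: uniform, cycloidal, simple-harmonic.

candidates at β/B = r: uniform s = h·r (linear in β); cycloidal s = h·(r − sin(2πr)/(2π)); simple-harmonic s = (h/2)(1 − cos(πr))
β=31.5°: printed 4.6461 | uniform 7.3500, cycloidal 4.6461, simple-harmonic 5.7331
β=45°: printed 10.5000 | uniform 10.5000, cycloidal 10.5000, simple-harmonic 10.5000
β=63°: printed 17.8787 | uniform 14.7000, cycloidal 17.8787, simple-harmonic 16.6717
β=67.5°: printed 19.0923 | uniform 15.7500, cycloidal 19.0923, simple-harmonic 17.9246
β=76.5°: printed 20.5539 | uniform 17.8500, cycloidal 20.5539, simple-harmonic 19.8556
only one law matches every sample → cycloidal

cycloidal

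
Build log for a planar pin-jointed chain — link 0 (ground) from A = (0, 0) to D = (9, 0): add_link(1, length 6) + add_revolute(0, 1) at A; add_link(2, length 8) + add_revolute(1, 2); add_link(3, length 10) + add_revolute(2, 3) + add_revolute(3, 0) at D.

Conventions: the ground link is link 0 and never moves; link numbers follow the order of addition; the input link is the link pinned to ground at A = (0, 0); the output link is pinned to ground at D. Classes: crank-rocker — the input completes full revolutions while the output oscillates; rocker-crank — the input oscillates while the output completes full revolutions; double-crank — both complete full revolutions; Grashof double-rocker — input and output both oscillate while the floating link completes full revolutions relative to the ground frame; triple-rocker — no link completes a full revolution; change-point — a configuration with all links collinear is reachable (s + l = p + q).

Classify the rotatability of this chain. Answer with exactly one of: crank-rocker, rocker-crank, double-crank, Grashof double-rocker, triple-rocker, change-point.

lengths: ground=9, input=6, coupler=8, output=10
sorted: s=6 (shortest), l=10 (longest), p+q=17
s + l = 16 vs p + q = 17
s + l < p + q (Grashof) with shortest = input link → crank-rocker

crank-rocker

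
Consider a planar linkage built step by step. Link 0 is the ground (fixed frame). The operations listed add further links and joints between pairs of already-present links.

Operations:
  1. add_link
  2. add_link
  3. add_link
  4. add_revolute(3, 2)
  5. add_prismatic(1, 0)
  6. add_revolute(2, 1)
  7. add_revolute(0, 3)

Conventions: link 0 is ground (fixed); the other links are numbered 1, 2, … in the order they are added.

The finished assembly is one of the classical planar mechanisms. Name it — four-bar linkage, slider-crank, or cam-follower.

links: 4 (incl. ground); joints: 3 revolute, 1 prismatic, 0 higher (cam) pair, forming one closed loop
4 links, 3 revolutes + 1 prismatic in one loop → slider-crank

slider-crank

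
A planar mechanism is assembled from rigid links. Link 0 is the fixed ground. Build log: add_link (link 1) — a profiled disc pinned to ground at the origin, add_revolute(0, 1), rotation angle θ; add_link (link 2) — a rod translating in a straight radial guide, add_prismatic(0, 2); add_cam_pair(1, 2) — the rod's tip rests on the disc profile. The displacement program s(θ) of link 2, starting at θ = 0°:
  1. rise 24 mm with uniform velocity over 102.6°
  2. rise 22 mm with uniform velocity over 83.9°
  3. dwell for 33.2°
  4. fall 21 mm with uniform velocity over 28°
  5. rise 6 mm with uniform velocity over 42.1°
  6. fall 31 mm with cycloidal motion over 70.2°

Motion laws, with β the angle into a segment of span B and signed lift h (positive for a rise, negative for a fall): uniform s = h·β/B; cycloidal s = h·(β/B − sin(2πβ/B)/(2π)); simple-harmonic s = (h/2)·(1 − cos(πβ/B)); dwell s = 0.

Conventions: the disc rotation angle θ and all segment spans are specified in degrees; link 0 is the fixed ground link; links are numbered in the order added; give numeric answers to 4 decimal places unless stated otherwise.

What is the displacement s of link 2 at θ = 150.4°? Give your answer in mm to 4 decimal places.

seg 1 [0°–102.6°] uniform, h=24: full span → s += 24 → s = 24.0000
seg 2 [102.6°–186.5°] uniform, h=22: θ=150.4° here. β=47.8, B=83.9. 22·47.8/83.9 = 12.5340 → s = 36.5340

36.5340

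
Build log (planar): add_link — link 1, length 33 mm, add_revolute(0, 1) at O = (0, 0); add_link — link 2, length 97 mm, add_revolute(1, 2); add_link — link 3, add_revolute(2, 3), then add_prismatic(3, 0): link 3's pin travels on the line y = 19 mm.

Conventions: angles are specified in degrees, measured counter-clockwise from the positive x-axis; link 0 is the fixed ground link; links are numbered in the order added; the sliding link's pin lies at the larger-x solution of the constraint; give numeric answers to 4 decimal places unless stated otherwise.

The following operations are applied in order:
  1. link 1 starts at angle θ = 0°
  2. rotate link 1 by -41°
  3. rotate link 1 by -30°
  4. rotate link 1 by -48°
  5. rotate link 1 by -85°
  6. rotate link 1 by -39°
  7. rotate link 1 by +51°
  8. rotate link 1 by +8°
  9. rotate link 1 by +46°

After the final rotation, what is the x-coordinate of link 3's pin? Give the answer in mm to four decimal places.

geometry: r = 33 mm, L = 97 mm, e = 19 mm; θ starts at 0°
rotate link 1 by -41°: θ ← 0° -41° = -41°
rotate link 1 by -30°: θ ← -41° -30° = -71°
rotate link 1 by -48°: θ ← -71° -48° = -119°
rotate link 1 by -85°: θ ← -119° -85° = -204°
rotate link 1 by -39°: θ ← -204° -39° = -243°
rotate link 1 by +51°: θ ← -243° +51° = -192°
rotate link 1 by +8°: θ ← -192° +8° = -184°
rotate link 1 by +46°: θ ← -184° +46° = -138°
crank pin P = (r cos θ, r sin θ) = (-24.523779, -22.081310)
h = r sin θ − e = -22.081310 − 19 = -41.081310
x = r cos θ + √(L² − h²) = -24.523779 + 87.871076 = 63.347297

63.3473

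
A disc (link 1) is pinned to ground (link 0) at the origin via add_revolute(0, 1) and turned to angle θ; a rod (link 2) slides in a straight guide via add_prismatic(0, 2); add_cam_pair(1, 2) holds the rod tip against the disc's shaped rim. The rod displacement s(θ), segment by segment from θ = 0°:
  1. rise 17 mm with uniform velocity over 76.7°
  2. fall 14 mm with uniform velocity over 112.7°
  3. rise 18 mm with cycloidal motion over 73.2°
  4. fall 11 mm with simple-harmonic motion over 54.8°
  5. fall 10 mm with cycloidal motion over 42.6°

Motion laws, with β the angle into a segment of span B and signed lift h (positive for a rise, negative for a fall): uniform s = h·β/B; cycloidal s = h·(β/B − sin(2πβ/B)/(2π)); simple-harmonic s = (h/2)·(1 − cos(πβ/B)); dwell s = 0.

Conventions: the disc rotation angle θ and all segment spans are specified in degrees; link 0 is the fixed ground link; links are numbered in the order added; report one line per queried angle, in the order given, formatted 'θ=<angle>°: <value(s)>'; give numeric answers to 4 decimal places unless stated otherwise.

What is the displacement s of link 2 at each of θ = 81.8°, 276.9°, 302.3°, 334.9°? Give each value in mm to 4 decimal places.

segment 1 (0° to 76.7°, uniform, h = 17) is passed completely: s = 0.0000 + (17) = 17.0000
θ = 81.8° falls in segment 2 (76.7° to 189.4°, uniform, h = -14): β = 81.8 − 76.7 = 5.1°, B = 112.7°; Δs = -14·5.1/112.7 = -0.6335; s = 17.0000 − 0.6335 = 16.3665
segment 2 (76.7° to 189.4°, uniform, h = -14) is passed completely: s = 17.0000 + (-14) = 3.0000
segment 3 (189.4° to 262.6°, cycloidal, h = 18) is passed completely: s = 3.0000 + (18) = 21.0000
θ = 276.9° falls in segment 4 (262.6° to 317.4°, simple-harmonic, h = -11): β = 276.9 − 262.6 = 14.3°, B = 54.8°; Δs = -11/2·(1 − cos(π·0.2609)) = -1.7470; s = 21.0000 − 1.7470 = 19.2530
θ = 302.3° falls in segment 4 (262.6° to 317.4°, simple-harmonic, h = -11): β = 302.3 − 262.6 = 39.7°, B = 54.8°; Δs = -11/2·(1 − cos(π·0.7245)) = -9.0648; s = 21.0000 − 9.0648 = 11.9352
segment 4 (262.6° to 317.4°, simple-harmonic, h = -11) is passed completely: s = 21.0000 + (-11) = 10.0000
θ = 334.9° falls in segment 5 (317.4° to 360°, cycloidal, h = -10): β = 334.9 − 317.4 = 17.5°, B = 42.6°; Δs = -10·(0.4108 − sin(2π·0.4108)/(2π)) = -3.2619; s = 10.0000 − 3.2619 = 6.7381

θ=81.8°: 16.3665
θ=276.9°: 19.2530
θ=302.3°: 11.9352
θ=334.9°: 6.7381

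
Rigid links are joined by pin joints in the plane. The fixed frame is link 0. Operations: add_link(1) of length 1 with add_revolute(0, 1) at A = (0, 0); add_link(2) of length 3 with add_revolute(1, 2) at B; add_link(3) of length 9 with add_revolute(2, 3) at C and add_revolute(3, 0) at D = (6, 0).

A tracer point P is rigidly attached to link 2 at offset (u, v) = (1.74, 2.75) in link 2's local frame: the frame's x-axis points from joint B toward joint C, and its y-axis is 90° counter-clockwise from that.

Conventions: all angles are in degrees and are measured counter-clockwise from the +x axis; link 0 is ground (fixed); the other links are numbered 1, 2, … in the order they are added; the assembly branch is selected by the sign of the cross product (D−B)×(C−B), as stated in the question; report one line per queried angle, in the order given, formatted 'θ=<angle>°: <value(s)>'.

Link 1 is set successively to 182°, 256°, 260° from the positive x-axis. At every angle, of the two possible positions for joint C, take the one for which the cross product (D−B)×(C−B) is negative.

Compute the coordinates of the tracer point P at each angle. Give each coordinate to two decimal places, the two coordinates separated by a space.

A=(0,0), D=(6.00,0)
θ=182°: B = A + 1.00·(cos182°, sin182°) = (-0.9994, -0.0349)
θ=182°: |BD| = 6.9995
θ=182°: circle(B,3.00) ∩ circle(D,9.00): a=-1.6435, h=2.5098
θ=182°:   candidates: C₊=(-2.6554,2.4666) cross=17.567; C₋=(-2.6304,-2.5528) cross=-17.567
θ=182°:   branch - wants cross < 0 → take C=(-2.6304,-2.5528) (cross=-17.567)
θ=182°: ex = (C−B)/|BC| = (-0.5437,-0.8393); ey = (0.8393,-0.5437)
θ=182°: P = B + 1.74·ex + 2.75·ey = (0.3627,-2.9903)
θ=256°: B = A + 1.00·(cos256°, sin256°) = (-0.2419, -0.9703)
θ=256°: |BD| = 6.3169
θ=256°: circle(B,3.00) ∩ circle(D,9.00): a=-2.5406, h=1.5955
θ=256°:   candidates: C₊=(-2.9974,0.2160) cross=10.078; C₋=(-2.5073,-2.9371) cross=-10.078
θ=256°:   branch - wants cross < 0 → take C=(-2.5073,-2.9371) (cross=-10.078)
θ=256°: ex = (C−B)/|BC| = (-0.7551,-0.6556); ey = (0.6556,-0.7551)
θ=256°: P = B + 1.74·ex + 2.75·ey = (0.2471,-4.1876)
θ=260°: B = A + 1.00·(cos260°, sin260°) = (-0.1736, -0.9848)
θ=260°: |BD| = 6.2517
θ=260°: circle(B,3.00) ∩ circle(D,9.00): a=-2.6326, h=1.4386
θ=260°:   candidates: C₊=(-3.0000,0.0211) cross=8.994; C₋=(-2.5467,-2.8201) cross=-8.994
θ=260°:   branch - wants cross < 0 → take C=(-2.5467,-2.8201) (cross=-8.994)
θ=260°: ex = (C−B)/|BC| = (-0.7910,-0.6118); ey = (0.6118,-0.7910)
θ=260°: P = B + 1.74·ex + 2.75·ey = (0.1323,-4.2246)

θ=182°: 0.36 -2.99
θ=256°: 0.25 -4.19
θ=260°: 0.13 -4.22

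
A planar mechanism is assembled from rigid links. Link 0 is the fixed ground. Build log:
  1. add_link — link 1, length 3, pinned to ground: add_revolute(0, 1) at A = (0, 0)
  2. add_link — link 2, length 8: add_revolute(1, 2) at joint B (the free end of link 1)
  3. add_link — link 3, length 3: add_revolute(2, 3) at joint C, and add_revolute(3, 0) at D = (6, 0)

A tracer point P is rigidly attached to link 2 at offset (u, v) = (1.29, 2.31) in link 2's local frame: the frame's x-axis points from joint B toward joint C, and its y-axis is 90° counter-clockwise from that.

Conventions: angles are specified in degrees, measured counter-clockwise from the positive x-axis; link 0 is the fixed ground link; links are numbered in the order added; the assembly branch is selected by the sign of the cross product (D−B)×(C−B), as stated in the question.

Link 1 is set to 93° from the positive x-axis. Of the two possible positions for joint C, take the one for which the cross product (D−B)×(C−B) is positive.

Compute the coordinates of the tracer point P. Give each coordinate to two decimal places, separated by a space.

A=(0,0), D=(6.00,0)
B = A + 3.00·(cos93°, sin93°) = (-0.1570, 2.9959)
|BD| = 6.8472
circle(B,8.00) ∩ circle(D,3.00): a=7.4398, h=2.9409
  candidates: C₊=(7.8196,2.3851) cross=20.137; C₋=(5.2462,-2.9037) cross=-20.137
  branch + wants cross > 0 → take C=(7.8196,2.3851) (cross=20.137)
ex = (C−B)/|BC| = (0.9971,-0.0763); ey = (0.0763,0.9971)
P = B + 1.29·ex + 2.31·ey = (1.3056,5.2007)

1.31 5.20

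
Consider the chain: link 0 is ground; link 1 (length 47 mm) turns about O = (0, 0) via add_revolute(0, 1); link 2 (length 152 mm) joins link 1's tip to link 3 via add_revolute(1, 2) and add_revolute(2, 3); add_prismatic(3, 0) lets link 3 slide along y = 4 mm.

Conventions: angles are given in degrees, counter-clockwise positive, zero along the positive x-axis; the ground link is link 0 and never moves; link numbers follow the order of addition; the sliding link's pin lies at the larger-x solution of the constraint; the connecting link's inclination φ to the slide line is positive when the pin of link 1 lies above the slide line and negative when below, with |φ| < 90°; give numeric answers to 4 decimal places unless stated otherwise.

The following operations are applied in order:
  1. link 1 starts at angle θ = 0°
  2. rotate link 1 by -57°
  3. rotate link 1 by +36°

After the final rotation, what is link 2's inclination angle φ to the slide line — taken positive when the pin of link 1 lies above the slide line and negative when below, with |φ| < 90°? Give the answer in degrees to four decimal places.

geometry: r = 47 mm, L = 152 mm, e = 4 mm; θ starts at 0°
rotate link 1 by -57°: θ ← 0° -57° = -57°
rotate link 1 by +36°: θ ← -57° +36° = -21°
h = r sin θ − e = -16.843294 − 4 = -20.843294
sin φ = h / L = -20.843294 / 152 = -0.13712693
φ = arcsin(-0.13712693) = -7.881628°

-7.8816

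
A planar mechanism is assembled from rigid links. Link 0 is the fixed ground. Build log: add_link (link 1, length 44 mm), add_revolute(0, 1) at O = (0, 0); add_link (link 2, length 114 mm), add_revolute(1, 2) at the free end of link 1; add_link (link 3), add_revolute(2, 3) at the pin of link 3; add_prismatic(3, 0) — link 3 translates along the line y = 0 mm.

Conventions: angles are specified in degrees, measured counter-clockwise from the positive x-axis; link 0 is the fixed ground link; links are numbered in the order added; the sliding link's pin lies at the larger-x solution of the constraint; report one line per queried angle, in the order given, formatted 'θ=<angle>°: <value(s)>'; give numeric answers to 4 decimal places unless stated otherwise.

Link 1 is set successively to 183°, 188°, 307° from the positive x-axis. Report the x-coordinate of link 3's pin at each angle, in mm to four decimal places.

geometry: r = 44 mm, L = 114 mm, e = 0 mm
θ=183°: crank pin P = (r cos θ, r sin θ) = (-43.939700, -2.302782)
θ=183°: h = r sin θ − e = -2.302782 − 0 = -2.302782
θ=183°: x = r cos θ + √(L² − h²) = -43.939700 + 113.976740 = 70.037040
θ=188°: crank pin P = (r cos θ, r sin θ) = (-43.571795, -6.123616)
θ=188°: h = r sin θ − e = -6.123616 − 0 = -6.123616
θ=188°: x = r cos θ + √(L² − h²) = -43.571795 + 113.835413 = 70.263618
θ=307°: crank pin P = (r cos θ, r sin θ) = (26.479861, -35.139962)
θ=307°: h = r sin θ − e = -35.139962 − 0 = -35.139962
θ=307°: x = r cos θ + √(L² − h²) = 26.479861 + 108.448988 = 134.928849

θ=183°: 70.0370
θ=188°: 70.2636
θ=307°: 134.9288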